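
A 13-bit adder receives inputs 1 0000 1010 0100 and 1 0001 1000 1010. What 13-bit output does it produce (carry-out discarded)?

  1000010100100
+ 1000110001010
= 0001000101110  (discard carry-out 1)

0001000101110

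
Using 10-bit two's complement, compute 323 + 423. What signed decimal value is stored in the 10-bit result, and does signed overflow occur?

-278; overflow

323 → 0101000011
423 → 0110100111
  0101000011
+ 0110100111
= 1011101010
Result 1011101010: MSB = 1 → 746 − 1024 = -278.
Both addends are non-negative but the stored result is negative: signed overflow. The true value 323 + 423 = 746 lies outside [-512, 511].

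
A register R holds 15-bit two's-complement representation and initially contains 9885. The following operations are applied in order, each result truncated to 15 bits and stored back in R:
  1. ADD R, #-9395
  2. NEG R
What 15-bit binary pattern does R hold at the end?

111111000010110

Start: R = 9885 = 010011010011101.
R = 9885 + (-9395) = 490 = 000000111101010
R = −(490) = -490 = 111111000010110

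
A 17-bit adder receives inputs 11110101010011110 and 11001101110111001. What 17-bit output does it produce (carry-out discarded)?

  11110101010011110
+ 11001101110111001
= 11000011001010111  (discard carry-out 1)

11000011001010111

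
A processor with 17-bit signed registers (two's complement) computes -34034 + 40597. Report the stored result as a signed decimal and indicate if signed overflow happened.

6563; no overflow

-34034 → 10111101100001110
40597 → 01001111010010101
  10111101100001110
+ 01001111010010101
= 00001100110100011  (discard carry-out 1)
Result 00001100110100011: MSB = 0 → value 6563.
Addends have opposite signs, so signed overflow cannot occur.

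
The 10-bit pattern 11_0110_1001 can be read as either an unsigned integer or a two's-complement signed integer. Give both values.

unsigned = 873, signed = -151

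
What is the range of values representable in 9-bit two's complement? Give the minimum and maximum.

Minimum: −2^8 = -256.
Maximum: 2^8 − 1 = 255.

min = -256, max = 255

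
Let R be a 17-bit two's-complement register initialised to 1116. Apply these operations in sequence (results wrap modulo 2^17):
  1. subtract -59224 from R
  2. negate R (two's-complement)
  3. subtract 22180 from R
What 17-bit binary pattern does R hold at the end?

01011110110101000

Start: R = 1116 = 00000010001011100.
R = 1116 − (-59224) = 60340 = 01110101110110100
R = −(60340) = -60340 = 10001010001001100
R = -60340 − 22180 = -82520; wraps to 48552 = 01011110110101000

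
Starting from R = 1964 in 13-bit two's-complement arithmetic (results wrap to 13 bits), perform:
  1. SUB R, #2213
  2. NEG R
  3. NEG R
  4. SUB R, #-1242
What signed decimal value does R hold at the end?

993

Start: R = 1964 = 0011110101100.
R = 1964 − 2213 = -249 = 1111100000111
R = −(-249) = 249 = 0000011111001
R = −(249) = -249 = 1111100000111
R = -249 − (-1242) = 993 = 0001111100001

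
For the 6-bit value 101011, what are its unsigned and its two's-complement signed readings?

unsigned = 43, signed = -21

Unsigned: 101011 = 43.
Signed: MSB=1 → 43 − 64 = -21.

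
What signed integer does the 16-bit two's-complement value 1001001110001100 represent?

-27764

MSB is 1, so the value is negative.
Invert: 0110110001110011. Add 1: 0110110001110100 = 27764. So the value is −27764.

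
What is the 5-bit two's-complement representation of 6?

00110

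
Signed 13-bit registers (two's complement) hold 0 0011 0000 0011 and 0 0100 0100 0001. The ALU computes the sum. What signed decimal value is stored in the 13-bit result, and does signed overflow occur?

0 0011 0000 0011 → 0001100000011 = 771 (signed)
0 0100 0100 0001 → 0010001000001 = 1089 (signed)
  0001100000011
+ 0010001000001
= 0011101000100
Result 0011101000100: MSB = 0 → value 1860.
Both addends are non-negative and so is the stored result: no signed overflow.

1860; no overflow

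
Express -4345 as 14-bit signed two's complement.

10111100000111

|-4345| = 4345 = 01000011111001 in 14 bits.
Invert the bits: 10111100000110. Add 1: 10111100000111.
Check: 10111100000111 reads as 12039 − 16384 = -4345.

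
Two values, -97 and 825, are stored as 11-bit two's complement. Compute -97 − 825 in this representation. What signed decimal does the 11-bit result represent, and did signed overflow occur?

-922; no overflow

-97 → 11110011111
825 → 01100111001
Subtract via negate-and-add: invert 01100111001 + 1 = 10011000111 (i.e. -825).
  11110011111
+ 10011000111
= 10001100110  (discard carry-out 1)
Result 10001100110: MSB = 1 → 1126 − 2048 = -922.
Both addends (after negating the subtrahend) are negative and so is the stored result: no signed overflow.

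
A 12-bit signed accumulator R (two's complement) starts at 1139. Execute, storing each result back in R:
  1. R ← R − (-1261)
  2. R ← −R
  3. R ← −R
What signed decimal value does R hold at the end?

-1696

Start: R = 1139 = 010001110011.
R = 1139 − (-1261) = 2400; wraps to -1696 = 100101100000
R = −(-1696) = 1696 = 011010100000
R = −(1696) = -1696 = 100101100000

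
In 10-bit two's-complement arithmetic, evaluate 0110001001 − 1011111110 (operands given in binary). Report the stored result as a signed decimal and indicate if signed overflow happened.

-373; overflow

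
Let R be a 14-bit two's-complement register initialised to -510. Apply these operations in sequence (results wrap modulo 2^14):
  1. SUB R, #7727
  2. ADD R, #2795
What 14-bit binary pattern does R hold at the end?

10101010111110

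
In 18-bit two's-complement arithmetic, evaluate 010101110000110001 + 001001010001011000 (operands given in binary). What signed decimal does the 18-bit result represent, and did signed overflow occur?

010101110000110001 = 89137 (signed)
001001010001011000 = 37976 (signed)
  010101110000110001
+ 001001010001011000
= 011111000010001001
Result 011111000010001001: MSB = 0 → value 127113.
Both addends are non-negative and so is the stored result: no signed overflow.

127113; no overflow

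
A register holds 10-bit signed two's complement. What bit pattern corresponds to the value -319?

1011000001

|-319| = 319 = 0100111111 in 10 bits.
Invert the bits: 1011000000. Add 1: 1011000001.
Check: 1011000001 reads as 705 − 1024 = -319.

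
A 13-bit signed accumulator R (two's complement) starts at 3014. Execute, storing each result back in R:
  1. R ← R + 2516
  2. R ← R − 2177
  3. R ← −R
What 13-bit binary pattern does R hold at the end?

Start: R = 3014 = 0101111000110.
R = 3014 + 2516 = 5530; wraps to -2662 = 1010110011010
R = -2662 − 2177 = -4839; wraps to 3353 = 0110100011001
R = −(3353) = -3353 = 1001011100111

1001011100111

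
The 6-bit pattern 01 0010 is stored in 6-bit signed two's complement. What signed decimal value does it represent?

MSB is 0, so the value is non-negative: 010010 = 18.

18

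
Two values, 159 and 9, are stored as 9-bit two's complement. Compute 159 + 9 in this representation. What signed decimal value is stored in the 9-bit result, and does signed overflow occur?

168; no overflow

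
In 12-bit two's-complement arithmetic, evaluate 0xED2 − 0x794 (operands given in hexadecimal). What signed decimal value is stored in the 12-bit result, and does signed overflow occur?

1854; overflow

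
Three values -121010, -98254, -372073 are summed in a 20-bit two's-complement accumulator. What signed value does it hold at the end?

457239

-121010 + (-98254) = -219264 (11001010011110000000)
-219264 + (-372073) = -591337 → wraps to 457239 (01101111101000010111)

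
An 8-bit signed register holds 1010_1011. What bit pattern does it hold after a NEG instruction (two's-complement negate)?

01010101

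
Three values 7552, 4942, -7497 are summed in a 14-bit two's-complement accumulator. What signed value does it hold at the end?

4997

7552 + 4942 = 12494 → wraps to -3890 (11000011001110)
-3890 + (-7497) = -11387 → wraps to 4997 (01001110000101)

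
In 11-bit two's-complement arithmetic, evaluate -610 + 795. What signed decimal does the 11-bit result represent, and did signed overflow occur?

-610 → 10110011110
795 → 01100011011
  10110011110
+ 01100011011
= 00010111001  (discard carry-out 1)
Result 00010111001: MSB = 0 → value 185.
Addends have opposite signs, so signed overflow cannot occur.

185; no overflow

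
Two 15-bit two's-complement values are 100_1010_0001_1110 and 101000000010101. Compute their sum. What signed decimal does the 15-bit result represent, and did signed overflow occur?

100_1010_0001_1110 → 100101000011110 = -13794 (signed)
101000000010101 = -12267 (signed)
  100101000011110
+ 101000000010101
= 001101000110011  (discard carry-out 1)
Result 001101000110011: MSB = 0 → value 6707.
Both addends are negative but the stored result is non-negative: signed overflow. The true value -13794 + (-12267) = -26061 lies outside [-16384, 16383].

6707; overflow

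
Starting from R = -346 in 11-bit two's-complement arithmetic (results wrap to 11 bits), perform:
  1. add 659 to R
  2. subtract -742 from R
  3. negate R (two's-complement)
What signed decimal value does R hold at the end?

Start: R = -346 = 11010100110.
R = -346 + 659 = 313 = 00100111001
R = 313 − (-742) = 1055; wraps to -993 = 10000011111
R = −(-993) = 993 = 01111100001

993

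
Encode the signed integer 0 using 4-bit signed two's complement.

0 is non-negative, so write it directly in 4 bits: 0000.

0000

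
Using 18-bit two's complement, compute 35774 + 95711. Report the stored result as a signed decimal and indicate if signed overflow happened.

-130659; overflow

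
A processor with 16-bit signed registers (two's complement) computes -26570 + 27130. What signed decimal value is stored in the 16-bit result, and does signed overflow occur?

560; no overflow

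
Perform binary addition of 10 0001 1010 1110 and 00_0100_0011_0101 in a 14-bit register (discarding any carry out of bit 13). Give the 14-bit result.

  10000110101110
+ 00010000110101
= 10010111100011

10010111100011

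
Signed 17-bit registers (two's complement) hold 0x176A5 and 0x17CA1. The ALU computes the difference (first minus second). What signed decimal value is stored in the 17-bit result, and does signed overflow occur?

-1532; no overflow

0x176A5 = 10111011010100101 = -35163 (signed)
0x17CA1 = 10111110010100001 = -33631 (signed)
Subtract via negate-and-add: invert 10111110010100001 + 1 = 01000001101011111 (i.e. 33631).
  10111011010100101
+ 01000001101011111
= 11111101000000100
Result 11111101000000100: MSB = 1 → 129540 − 131072 = -1532.
Addends (after negating the subtrahend) have opposite signs, so signed overflow cannot occur.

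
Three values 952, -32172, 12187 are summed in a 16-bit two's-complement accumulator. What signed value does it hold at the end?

-19033

952 + (-32172) = -31220 (1000011000001100)
-31220 + 12187 = -19033 (1011010110100111)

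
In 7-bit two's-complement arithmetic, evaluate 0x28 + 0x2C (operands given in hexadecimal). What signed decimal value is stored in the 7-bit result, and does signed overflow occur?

-44; overflow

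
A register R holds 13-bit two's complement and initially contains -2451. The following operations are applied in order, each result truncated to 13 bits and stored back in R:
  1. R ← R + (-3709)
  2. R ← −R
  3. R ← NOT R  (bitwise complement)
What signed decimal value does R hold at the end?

2031

Start: R = -2451 = 1011001101101.
R = -2451 + (-3709) = -6160; wraps to 2032 = 0011111110000
R = −(2032) = -2032 = 1100000010000
R = NOT 1100000010000 = 0011111101111 = 2031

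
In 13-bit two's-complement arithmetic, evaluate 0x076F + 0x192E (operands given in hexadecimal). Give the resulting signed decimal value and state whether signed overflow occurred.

0x076F = 0011101101111 = 1903 (signed)
0x192E = 1100100101110 = -1746 (signed)
  0011101101111
+ 1100100101110
= 0000010011101  (discard carry-out 1)
Result 0000010011101: MSB = 0 → value 157.
Addends have opposite signs, so signed overflow cannot occur.

157; no overflow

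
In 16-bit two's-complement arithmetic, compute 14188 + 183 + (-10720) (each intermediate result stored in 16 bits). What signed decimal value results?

3651

14188 + 183 = 14371 (0011100000100011)
14371 + (-10720) = 3651 (0000111001000011)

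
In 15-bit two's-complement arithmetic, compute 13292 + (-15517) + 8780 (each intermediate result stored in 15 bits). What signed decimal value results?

6555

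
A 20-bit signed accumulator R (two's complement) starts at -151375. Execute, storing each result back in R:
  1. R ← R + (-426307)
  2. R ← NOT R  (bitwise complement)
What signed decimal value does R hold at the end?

Start: R = -151375 = 11011011000010110001.
R = -151375 + (-426307) = -577682; wraps to 470894 = 01110010111101101110
R = NOT 01110010111101101110 = 10001101000010010001 = -470895

-470895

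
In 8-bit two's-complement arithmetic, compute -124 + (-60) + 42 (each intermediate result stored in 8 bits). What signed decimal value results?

114

-124 + (-60) = -184 → wraps to 72 (01001000)
72 + 42 = 114 (01110010)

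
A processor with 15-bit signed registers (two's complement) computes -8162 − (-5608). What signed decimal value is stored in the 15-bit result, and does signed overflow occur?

-2554; no overflow

-8162 → 110000000011110
-5608 → 110101000011000
Subtract via negate-and-add: invert 110101000011000 + 1 = 001010111101000 (i.e. 5608).
  110000000011110
+ 001010111101000
= 111011000000110
Result 111011000000110: MSB = 1 → 30214 − 32768 = -2554.
Addends (after negating the subtrahend) have opposite signs, so signed overflow cannot occur.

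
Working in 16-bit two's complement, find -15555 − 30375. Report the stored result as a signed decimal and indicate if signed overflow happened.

19606; overflow

-15555 → 1100001100111101
30375 → 0111011010100111
Subtract via negate-and-add: invert 0111011010100111 + 1 = 1000100101011001 (i.e. -30375).
  1100001100111101
+ 1000100101011001
= 0100110010010110  (discard carry-out 1)
Result 0100110010010110: MSB = 0 → value 19606.
Both addends (after negating the subtrahend) are negative but the stored result is non-negative: signed overflow. The true value -15555 − 30375 = -45930 lies outside [-32768, 32767].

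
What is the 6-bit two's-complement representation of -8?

|-8| = 8 = 001000 in 6 bits.
Invert the bits: 110111. Add 1: 111000.

111000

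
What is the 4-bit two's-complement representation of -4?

1100

|-4| = 4 = 0100 in 4 bits.
Invert the bits: 1011. Add 1: 1100.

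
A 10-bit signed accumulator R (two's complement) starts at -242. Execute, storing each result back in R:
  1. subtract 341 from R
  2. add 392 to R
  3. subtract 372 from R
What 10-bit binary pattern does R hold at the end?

Start: R = -242 = 1100001110.
R = -242 − 341 = -583; wraps to 441 = 0110111001
R = 441 + 392 = 833; wraps to -191 = 1101000001
R = -191 − 372 = -563; wraps to 461 = 0111001101

0111001101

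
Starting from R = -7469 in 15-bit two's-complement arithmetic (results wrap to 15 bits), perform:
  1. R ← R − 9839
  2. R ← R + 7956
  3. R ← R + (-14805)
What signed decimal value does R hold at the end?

Start: R = -7469 = 110001011010011.
R = -7469 − 9839 = -17308; wraps to 15460 = 011110001100100
R = 15460 + 7956 = 23416; wraps to -9352 = 101101101111000
R = -9352 + (-14805) = -24157; wraps to 8611 = 010000110100011

8611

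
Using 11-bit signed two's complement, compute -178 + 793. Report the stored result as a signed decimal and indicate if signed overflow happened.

-178 → 11101001110
793 → 01100011001
  11101001110
+ 01100011001
= 01001100111  (discard carry-out 1)
Result 01001100111: MSB = 0 → value 615.
Addends have opposite signs, so signed overflow cannot occur.

615; no overflow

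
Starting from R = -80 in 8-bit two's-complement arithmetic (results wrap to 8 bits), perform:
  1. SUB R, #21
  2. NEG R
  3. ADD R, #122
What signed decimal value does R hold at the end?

Start: R = -80 = 10110000.
R = -80 − 21 = -101 = 10011011
R = −(-101) = 101 = 01100101
R = 101 + 122 = 223; wraps to -33 = 11011111

-33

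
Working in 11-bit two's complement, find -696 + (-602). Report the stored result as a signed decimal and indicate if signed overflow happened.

750; overflow

-696 → 10101001000
-602 → 10110100110
  10101001000
+ 10110100110
= 01011101110  (discard carry-out 1)
Result 01011101110: MSB = 0 → value 750.
Both addends are negative but the stored result is non-negative: signed overflow. The true value -696 + (-602) = -1298 lies outside [-1024, 1023].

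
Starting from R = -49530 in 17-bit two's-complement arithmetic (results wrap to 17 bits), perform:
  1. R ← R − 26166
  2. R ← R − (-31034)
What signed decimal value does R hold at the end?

Start: R = -49530 = 10011111010000110.
R = -49530 − 26166 = -75696; wraps to 55376 = 01101100001010000
R = 55376 − (-31034) = 86410; wraps to -44662 = 10101000110001010

-44662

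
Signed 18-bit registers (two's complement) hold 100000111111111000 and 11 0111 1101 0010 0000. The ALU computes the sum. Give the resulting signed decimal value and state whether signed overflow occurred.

100000111111111000 = -126984 (signed)
11 0111 1101 0010 0000 → 110111110100100000 = -33504 (signed)
  100000111111111000
+ 110111110100100000
= 011000110100011000  (discard carry-out 1)
Result 011000110100011000: MSB = 0 → value 101656.
Both addends are negative but the stored result is non-negative: signed overflow. The true value -126984 + (-33504) = -160488 lies outside [-131072, 131071].

101656; overflow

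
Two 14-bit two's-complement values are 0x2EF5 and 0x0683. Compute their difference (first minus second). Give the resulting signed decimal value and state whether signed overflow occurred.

0x2EF5 = 10111011110101 = -4363 (signed)
0x0683 = 00011010000011 = 1667 (signed)
Subtract via negate-and-add: invert 00011010000011 + 1 = 11100101111101 (i.e. -1667).
  10111011110101
+ 11100101111101
= 10100001110010  (discard carry-out 1)
Result 10100001110010: MSB = 1 → 10354 − 16384 = -6030.
Both addends (after negating the subtrahend) are negative and so is the stored result: no signed overflow.

-6030; no overflow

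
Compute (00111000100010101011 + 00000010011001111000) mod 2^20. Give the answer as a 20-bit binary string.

  00111000100010101011
+ 00000010011001111000
= 00111010111100100011

00111010111100100011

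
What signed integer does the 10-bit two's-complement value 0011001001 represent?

201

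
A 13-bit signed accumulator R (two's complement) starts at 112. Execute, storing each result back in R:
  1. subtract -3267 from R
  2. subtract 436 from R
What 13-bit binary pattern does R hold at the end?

0101101111111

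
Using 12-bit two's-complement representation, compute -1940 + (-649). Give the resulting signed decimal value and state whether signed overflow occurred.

1507; overflow

-1940 → 100001101100
-649 → 110101110111
  100001101100
+ 110101110111
= 010111100011  (discard carry-out 1)
Result 010111100011: MSB = 0 → value 1507.
Both addends are negative but the stored result is non-negative: signed overflow. The true value -1940 + (-649) = -2589 lies outside [-2048, 2047].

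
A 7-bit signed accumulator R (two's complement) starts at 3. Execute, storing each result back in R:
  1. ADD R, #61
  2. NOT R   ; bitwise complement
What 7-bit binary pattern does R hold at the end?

0111111

Start: R = 3 = 0000011.
R = 3 + 61 = 64; wraps to -64 = 1000000
R = NOT 1000000 = 0111111 = 63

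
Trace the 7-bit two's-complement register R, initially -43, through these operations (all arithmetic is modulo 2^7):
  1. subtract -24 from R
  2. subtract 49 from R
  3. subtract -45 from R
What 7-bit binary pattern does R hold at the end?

1101001

Start: R = -43 = 1010101.
R = -43 − (-24) = -19 = 1101101
R = -19 − 49 = -68; wraps to 60 = 0111100
R = 60 − (-45) = 105; wraps to -23 = 1101001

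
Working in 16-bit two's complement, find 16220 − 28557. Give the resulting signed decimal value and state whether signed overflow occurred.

16220 → 0011111101011100
28557 → 0110111110001101
Subtract via negate-and-add: invert 0110111110001101 + 1 = 1001000001110011 (i.e. -28557).
  0011111101011100
+ 1001000001110011
= 1100111111001111
Result 1100111111001111: MSB = 1 → 53199 − 65536 = -12337.
Addends (after negating the subtrahend) have opposite signs, so signed overflow cannot occur.

-12337; no overflow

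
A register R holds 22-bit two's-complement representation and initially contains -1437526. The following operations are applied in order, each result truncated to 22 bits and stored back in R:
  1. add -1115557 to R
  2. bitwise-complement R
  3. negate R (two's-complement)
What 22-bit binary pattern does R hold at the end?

0110010000101100000110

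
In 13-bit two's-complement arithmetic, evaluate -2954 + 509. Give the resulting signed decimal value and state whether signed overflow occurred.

-2954 → 1010001110110
509 → 0000111111101
  1010001110110
+ 0000111111101
= 1011001110011
Result 1011001110011: MSB = 1 → 5747 − 8192 = -2445.
Addends have opposite signs, so signed overflow cannot occur.

-2445; no overflow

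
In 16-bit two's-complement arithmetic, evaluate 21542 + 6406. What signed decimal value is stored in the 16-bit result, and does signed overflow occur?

27948; no overflow

21542 → 0101010000100110
6406 → 0001100100000110
  0101010000100110
+ 0001100100000110
= 0110110100101100
Result 0110110100101100: MSB = 0 → value 27948.
Both addends are non-negative and so is the stored result: no signed overflow.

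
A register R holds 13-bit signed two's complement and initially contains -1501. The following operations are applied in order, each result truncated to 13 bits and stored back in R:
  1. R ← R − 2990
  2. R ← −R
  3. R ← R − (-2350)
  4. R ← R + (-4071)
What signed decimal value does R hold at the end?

Start: R = -1501 = 1101000100011.
R = -1501 − 2990 = -4491; wraps to 3701 = 0111001110101
R = −(3701) = -3701 = 1000110001011
R = -3701 − (-2350) = -1351 = 1101010111001
R = -1351 + (-4071) = -5422; wraps to 2770 = 0101011010010

2770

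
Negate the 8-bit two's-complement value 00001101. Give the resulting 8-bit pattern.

Invert: 11110010. Add 1: 11110011.
Check: 00001101 = 13, 11110011 = -13.

11110011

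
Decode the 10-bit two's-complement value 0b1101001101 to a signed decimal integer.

MSB is 1, so the value is negative.
Invert: 0010110010. Add 1: 0010110011 = 179. So the value is −179.

-179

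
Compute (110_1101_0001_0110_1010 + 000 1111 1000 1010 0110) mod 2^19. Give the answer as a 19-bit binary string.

1111100101000010000

  1101101000101101010
+ 0001111100010100110
= 1111100101000010000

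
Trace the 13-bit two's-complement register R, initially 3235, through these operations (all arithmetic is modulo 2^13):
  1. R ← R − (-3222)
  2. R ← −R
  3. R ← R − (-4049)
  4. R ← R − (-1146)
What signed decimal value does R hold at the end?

Start: R = 3235 = 0110010100011.
R = 3235 − (-3222) = 6457; wraps to -1735 = 1100100111001
R = −(-1735) = 1735 = 0011011000111
R = 1735 − (-4049) = 5784; wraps to -2408 = 1011010011000
R = -2408 − (-1146) = -1262 = 1101100010010

-1262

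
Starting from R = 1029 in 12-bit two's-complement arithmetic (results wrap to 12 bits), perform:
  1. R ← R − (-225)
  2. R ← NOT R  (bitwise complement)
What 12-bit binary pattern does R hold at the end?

Start: R = 1029 = 010000000101.
R = 1029 − (-225) = 1254 = 010011100110
R = NOT 010011100110 = 101100011001 = -1255

101100011001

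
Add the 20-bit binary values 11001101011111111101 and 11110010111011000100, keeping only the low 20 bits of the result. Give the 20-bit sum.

11000000011011000001

  11001101011111111101
+ 11110010111011000100
= 11000000011011000001  (discard carry-out 1)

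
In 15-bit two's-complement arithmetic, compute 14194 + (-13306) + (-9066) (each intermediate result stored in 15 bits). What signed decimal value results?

-8178

14194 + (-13306) = 888 (000001101111000)
888 + (-9066) = -8178 (110000000001110)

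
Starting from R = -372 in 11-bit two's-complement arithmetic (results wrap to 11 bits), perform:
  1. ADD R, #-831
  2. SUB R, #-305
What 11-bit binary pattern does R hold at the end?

10001111110

Start: R = -372 = 11010001100.
R = -372 + (-831) = -1203; wraps to 845 = 01101001101
R = 845 − (-305) = 1150; wraps to -898 = 10001111110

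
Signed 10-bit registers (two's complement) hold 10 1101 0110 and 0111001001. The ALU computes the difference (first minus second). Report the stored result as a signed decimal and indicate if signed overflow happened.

269; overflow

10 1101 0110 → 1011010110 = -298 (signed)
0111001001 = 457 (signed)
Subtract via negate-and-add: invert 0111001001 + 1 = 1000110111 (i.e. -457).
  1011010110
+ 1000110111
= 0100001101  (discard carry-out 1)
Result 0100001101: MSB = 0 → value 269.
Both addends (after negating the subtrahend) are negative but the stored result is non-negative: signed overflow. The true value -298 − 457 = -755 lies outside [-512, 511].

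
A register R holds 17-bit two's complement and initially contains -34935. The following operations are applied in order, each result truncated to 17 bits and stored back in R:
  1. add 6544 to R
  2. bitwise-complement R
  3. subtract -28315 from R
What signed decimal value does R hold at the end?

Start: R = -34935 = 10111011110001001.
R = -34935 + 6544 = -28391 = 11001000100011001
R = NOT 11001000100011001 = 00110111011100110 = 28390
R = 28390 − (-28315) = 56705 = 01101110110000001

56705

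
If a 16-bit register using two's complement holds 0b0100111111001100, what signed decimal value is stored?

20428

MSB is 0, so the value is non-negative: 0100111111001100 = 20428.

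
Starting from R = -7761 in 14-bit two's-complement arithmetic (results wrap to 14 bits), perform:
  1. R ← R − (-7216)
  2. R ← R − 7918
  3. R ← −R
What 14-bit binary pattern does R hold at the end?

10000100001111

Start: R = -7761 = 10000110101111.
R = -7761 − (-7216) = -545 = 11110111011111
R = -545 − 7918 = -8463; wraps to 7921 = 01111011110001
R = −(7921) = -7921 = 10000100001111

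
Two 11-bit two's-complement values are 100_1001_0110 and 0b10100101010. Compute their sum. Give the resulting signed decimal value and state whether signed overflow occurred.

100_1001_0110 → 10010010110 = -874 (signed)
0b10100101010 → 10100101010 = -726 (signed)
  10010010110
+ 10100101010
= 00111000000  (discard carry-out 1)
Result 00111000000: MSB = 0 → value 448.
Both addends are negative but the stored result is non-negative: signed overflow. The true value -874 + (-726) = -1600 lies outside [-1024, 1023].

448; overflow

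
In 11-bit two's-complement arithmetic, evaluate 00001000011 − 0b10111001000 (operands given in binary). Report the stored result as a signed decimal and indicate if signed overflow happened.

635; no overflow

00001000011 = 67 (signed)
0b10111001000 → 10111001000 = -568 (signed)
Subtract via negate-and-add: invert 10111001000 + 1 = 01000111000 (i.e. 568).
  00001000011
+ 01000111000
= 01001111011
Result 01001111011: MSB = 0 → value 635.
Both addends (after negating the subtrahend) are non-negative and so is the stored result: no signed overflow.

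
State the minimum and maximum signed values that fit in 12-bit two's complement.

min = -2048, max = 2047

Minimum: −2^11 = -2048.
Maximum: 2^11 − 1 = 2047.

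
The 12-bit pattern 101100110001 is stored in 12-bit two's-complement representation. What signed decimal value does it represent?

MSB is 1, so the value is negative.
Unsigned reading: 2865. Subtract 2^12 = 4096: 2865 − 4096 = -1231.

-1231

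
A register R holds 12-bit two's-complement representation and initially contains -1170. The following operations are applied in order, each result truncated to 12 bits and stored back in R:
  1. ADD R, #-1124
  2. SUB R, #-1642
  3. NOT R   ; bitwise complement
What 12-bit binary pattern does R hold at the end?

001010001011

Start: R = -1170 = 101101101110.
R = -1170 + (-1124) = -2294; wraps to 1802 = 011100001010
R = 1802 − (-1642) = 3444; wraps to -652 = 110101110100
R = NOT 110101110100 = 001010001011 = 651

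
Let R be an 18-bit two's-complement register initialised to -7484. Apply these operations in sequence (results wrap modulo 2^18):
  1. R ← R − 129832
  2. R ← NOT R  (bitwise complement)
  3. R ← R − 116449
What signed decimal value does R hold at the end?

20866

Start: R = -7484 = 111110001011000100.
R = -7484 − 129832 = -137316; wraps to 124828 = 011110011110011100
R = NOT 011110011110011100 = 100001100001100011 = -124829
R = -124829 − 116449 = -241278; wraps to 20866 = 000101000110000010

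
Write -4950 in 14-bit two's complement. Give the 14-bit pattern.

|-4950| = 4950 = 01001101010110 in 14 bits.
Invert the bits: 10110010101001. Add 1: 10110010101010.
Check: 10110010101010 reads as 11434 − 16384 = -4950.

10110010101010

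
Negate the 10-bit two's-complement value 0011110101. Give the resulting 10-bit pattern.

1100001011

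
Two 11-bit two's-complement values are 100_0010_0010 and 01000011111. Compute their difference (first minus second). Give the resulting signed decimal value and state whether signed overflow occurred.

100_0010_0010 → 10000100010 = -990 (signed)
01000011111 = 543 (signed)
Subtract via negate-and-add: invert 01000011111 + 1 = 10111100001 (i.e. -543).
  10000100010
+ 10111100001
= 01000000011  (discard carry-out 1)
Result 01000000011: MSB = 0 → value 515.
Both addends (after negating the subtrahend) are negative but the stored result is non-negative: signed overflow. The true value -990 − 543 = -1533 lies outside [-1024, 1023].

515; overflow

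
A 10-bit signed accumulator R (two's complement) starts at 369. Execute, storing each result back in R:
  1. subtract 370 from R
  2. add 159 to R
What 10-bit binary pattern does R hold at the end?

Start: R = 369 = 0101110001.
R = 369 − 370 = -1 = 1111111111
R = -1 + 159 = 158 = 0010011110

0010011110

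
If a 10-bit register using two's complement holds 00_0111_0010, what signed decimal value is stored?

MSB is 0, so the value is non-negative: 0001110010 = 114.

114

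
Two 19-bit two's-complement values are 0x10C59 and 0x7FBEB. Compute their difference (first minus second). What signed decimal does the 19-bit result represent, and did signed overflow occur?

0x10C59 = 0010000110001011001 = 68697 (signed)
0x7FBEB = 1111111101111101011 = -1045 (signed)
Subtract via negate-and-add: invert 1111111101111101011 + 1 = 0000000010000010101 (i.e. 1045).
  0010000110001011001
+ 0000000010000010101
= 0010001000001101110
Result 0010001000001101110: MSB = 0 → value 69742.
Both addends (after negating the subtrahend) are non-negative and so is the stored result: no signed overflow.

69742; no overflow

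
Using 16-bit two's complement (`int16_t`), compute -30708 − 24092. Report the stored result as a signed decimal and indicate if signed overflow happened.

10736; overflow

-30708 → 1000100000001100
24092 → 0101111000011100
Subtract via negate-and-add: invert 0101111000011100 + 1 = 1010000111100100 (i.e. -24092).
  1000100000001100
+ 1010000111100100
= 0010100111110000  (discard carry-out 1)
Result 0010100111110000: MSB = 0 → value 10736.
Both addends (after negating the subtrahend) are negative but the stored result is non-negative: signed overflow. The true value -30708 − 24092 = -54800 lies outside [-32768, 32767].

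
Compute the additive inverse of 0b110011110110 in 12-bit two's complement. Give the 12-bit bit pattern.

001100001010

Invert: 001100001001. Add 1: 001100001010.
Check: 110011110110 = -778, 001100001010 = 778.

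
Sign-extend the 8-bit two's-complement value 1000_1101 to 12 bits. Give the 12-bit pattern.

MSB of 10001101 is 1; replicate it into the new high bits.
1111|10001101 → 111110001101 (still -115).

111110001101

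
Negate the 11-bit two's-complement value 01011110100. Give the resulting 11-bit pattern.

Invert: 10100001011. Add 1: 10100001100.
Check: 01011110100 = 756, 10100001100 = -756.

10100001100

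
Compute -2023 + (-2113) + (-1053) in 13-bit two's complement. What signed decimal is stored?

-2023 + (-2113) = -4136 → wraps to 4056 (0111111011000)
4056 + (-1053) = 3003 (0101110111011)

3003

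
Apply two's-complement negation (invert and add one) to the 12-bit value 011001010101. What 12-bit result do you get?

100110101011

Invert: 100110101010. Add 1: 100110101011.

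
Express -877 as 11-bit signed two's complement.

10010010011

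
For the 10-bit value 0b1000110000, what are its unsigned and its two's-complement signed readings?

unsigned = 560, signed = -464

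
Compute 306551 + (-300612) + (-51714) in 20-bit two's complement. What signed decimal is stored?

-45775

306551 + (-300612) = 5939 (00000001011100110011)
5939 + (-51714) = -45775 (11110100110100110001)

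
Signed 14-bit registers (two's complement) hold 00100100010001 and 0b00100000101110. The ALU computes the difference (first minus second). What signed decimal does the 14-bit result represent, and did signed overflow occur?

227; no overflow

00100100010001 = 2321 (signed)
0b00100000101110 → 00100000101110 = 2094 (signed)
Subtract via negate-and-add: invert 00100000101110 + 1 = 11011111010010 (i.e. -2094).
  00100100010001
+ 11011111010010
= 00000011100011  (discard carry-out 1)
Result 00000011100011: MSB = 0 → value 227.
Addends (after negating the subtrahend) have opposite signs, so signed overflow cannot occur.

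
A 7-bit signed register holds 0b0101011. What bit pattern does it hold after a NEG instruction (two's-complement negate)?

Invert: 1010100. Add 1: 1010101.
Check: 0101011 = 43, 1010101 = -43.

1010101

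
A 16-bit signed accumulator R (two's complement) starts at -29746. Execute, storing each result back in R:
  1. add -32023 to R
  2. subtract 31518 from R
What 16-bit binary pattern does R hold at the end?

1001001110011001

Start: R = -29746 = 1000101111001110.
R = -29746 + (-32023) = -61769; wraps to 3767 = 0000111010110111
R = 3767 − 31518 = -27751 = 1001001110011001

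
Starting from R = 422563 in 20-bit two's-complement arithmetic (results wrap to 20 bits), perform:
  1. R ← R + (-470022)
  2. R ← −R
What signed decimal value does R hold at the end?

47459

Start: R = 422563 = 01100111001010100011.
R = 422563 + (-470022) = -47459 = 11110100011010011101
R = −(-47459) = 47459 = 00001011100101100011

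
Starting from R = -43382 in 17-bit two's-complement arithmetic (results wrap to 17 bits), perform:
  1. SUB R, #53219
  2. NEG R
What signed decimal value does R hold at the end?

-34471

Start: R = -43382 = 10101011010001010.
R = -43382 − 53219 = -96601; wraps to 34471 = 01000011010100111
R = −(34471) = -34471 = 10111100101011001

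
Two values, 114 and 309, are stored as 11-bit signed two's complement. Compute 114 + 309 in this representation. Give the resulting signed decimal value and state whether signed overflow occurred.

114 → 00001110010
309 → 00100110101
  00001110010
+ 00100110101
= 00110100111
Result 00110100111: MSB = 0 → value 423.
Both addends are non-negative and so is the stored result: no signed overflow.

423; no overflow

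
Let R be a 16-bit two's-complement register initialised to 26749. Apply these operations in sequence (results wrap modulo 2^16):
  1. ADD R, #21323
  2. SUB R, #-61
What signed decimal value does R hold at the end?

-17403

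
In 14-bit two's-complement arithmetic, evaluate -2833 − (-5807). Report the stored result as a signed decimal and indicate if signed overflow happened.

2974; no overflow

-2833 → 11010011101111
-5807 → 10100101010001
Subtract via negate-and-add: invert 10100101010001 + 1 = 01011010101111 (i.e. 5807).
  11010011101111
+ 01011010101111
= 00101110011110  (discard carry-out 1)
Result 00101110011110: MSB = 0 → value 2974.
Addends (after negating the subtrahend) have opposite signs, so signed overflow cannot occur.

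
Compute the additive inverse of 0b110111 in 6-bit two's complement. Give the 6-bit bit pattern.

Invert: 001000. Add 1: 001001.

001001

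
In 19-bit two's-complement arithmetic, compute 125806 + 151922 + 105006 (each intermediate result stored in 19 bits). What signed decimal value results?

-141554

125806 + 151922 = 277728 → wraps to -246560 (1000011110011100000)
-246560 + 105006 = -141554 (1011101011100001110)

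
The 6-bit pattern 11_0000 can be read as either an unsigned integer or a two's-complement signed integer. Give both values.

unsigned = 48, signed = -16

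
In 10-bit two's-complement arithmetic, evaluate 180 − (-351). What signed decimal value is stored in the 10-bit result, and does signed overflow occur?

-493; overflow

180 → 0010110100
-351 → 1010100001
Subtract via negate-and-add: invert 1010100001 + 1 = 0101011111 (i.e. 351).
  0010110100
+ 0101011111
= 1000010011
Result 1000010011: MSB = 1 → 531 − 1024 = -493.
Both addends (after negating the subtrahend) are non-negative but the stored result is negative: signed overflow. The true value 180 − (-351) = 531 lies outside [-512, 511].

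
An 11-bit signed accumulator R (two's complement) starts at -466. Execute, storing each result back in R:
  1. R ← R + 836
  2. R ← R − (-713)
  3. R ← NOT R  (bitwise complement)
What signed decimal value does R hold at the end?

964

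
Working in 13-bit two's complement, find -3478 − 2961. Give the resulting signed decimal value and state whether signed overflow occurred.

1753; overflow

-3478 → 1001001101010
2961 → 0101110010001
Subtract via negate-and-add: invert 0101110010001 + 1 = 1010001101111 (i.e. -2961).
  1001001101010
+ 1010001101111
= 0011011011001  (discard carry-out 1)
Result 0011011011001: MSB = 0 → value 1753.
Both addends (after negating the subtrahend) are negative but the stored result is non-negative: signed overflow. The true value -3478 − 2961 = -6439 lies outside [-4096, 4095].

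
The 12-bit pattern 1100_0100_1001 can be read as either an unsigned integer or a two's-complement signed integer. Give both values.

Unsigned: 110001001001 = 3145.
Signed: MSB=1 → 3145 − 4096 = -951.

unsigned = 3145, signed = -951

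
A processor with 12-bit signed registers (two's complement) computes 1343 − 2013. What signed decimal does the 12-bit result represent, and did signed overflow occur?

-670; no overflow

1343 → 010100111111
2013 → 011111011101
Subtract via negate-and-add: invert 011111011101 + 1 = 100000100011 (i.e. -2013).
  010100111111
+ 100000100011
= 110101100010
Result 110101100010: MSB = 1 → 3426 − 4096 = -670.
Addends (after negating the subtrahend) have opposite signs, so signed overflow cannot occur.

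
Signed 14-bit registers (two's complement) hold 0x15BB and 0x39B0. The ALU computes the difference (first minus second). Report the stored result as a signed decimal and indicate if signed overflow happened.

0x15BB = 01010110111011 = 5563 (signed)
0x39B0 = 11100110110000 = -1616 (signed)
Subtract via negate-and-add: invert 11100110110000 + 1 = 00011001010000 (i.e. 1616).
  01010110111011
+ 00011001010000
= 01110000001011
Result 01110000001011: MSB = 0 → value 7179.
Both addends (after negating the subtrahend) are non-negative and so is the stored result: no signed overflow.

7179; no overflow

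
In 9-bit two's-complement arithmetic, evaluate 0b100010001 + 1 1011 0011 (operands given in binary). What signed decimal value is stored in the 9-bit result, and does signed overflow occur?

196; overflow

0b100010001 → 100010001 = -239 (signed)
1 1011 0011 → 110110011 = -77 (signed)
  100010001
+ 110110011
= 011000100  (discard carry-out 1)
Result 011000100: MSB = 0 → value 196.
Both addends are negative but the stored result is non-negative: signed overflow. The true value -239 + (-77) = -316 lies outside [-256, 255].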